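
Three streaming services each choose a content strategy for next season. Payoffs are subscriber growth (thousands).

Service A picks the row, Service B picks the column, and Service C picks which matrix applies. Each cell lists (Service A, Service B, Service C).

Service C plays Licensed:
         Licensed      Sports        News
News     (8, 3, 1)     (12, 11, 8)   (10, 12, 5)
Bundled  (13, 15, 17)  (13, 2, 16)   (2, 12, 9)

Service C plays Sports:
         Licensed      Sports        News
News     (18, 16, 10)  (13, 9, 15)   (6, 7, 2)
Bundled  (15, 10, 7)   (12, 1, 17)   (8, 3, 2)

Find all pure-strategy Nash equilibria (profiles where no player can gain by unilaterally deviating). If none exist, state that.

The pure Nash equilibria are (News, Licensed, Sports); (News, News, Licensed); (Bundled, Licensed, Licensed).

(News, Licensed, Licensed): Service A can switch to Bundled (8 → 13). Not NE.
(News, Licensed, Sports): Service A gets 18, best alternative 15; Service B gets 16, best alternative 9; Service C gets 10, best alternative 1. No profitable deviation — NE.
(News, Sports, Licensed): Service A can switch to Bundled (12 → 13). Not NE.
(News, Sports, Sports): Service B can switch to Licensed (9 → 16). Not NE.
(News, News, Licensed): Service A gets 10, best alternative 2; Service B gets 12, best alternative 11; Service C gets 5, best alternative 2. No profitable deviation — NE.
(News, News, Sports): Service A can switch to Bundled (6 → 8). Not NE.
(Bundled, Licensed, Licensed): Service A gets 13, best alternative 8; Service B gets 15, best alternative 12; Service C gets 17, best alternative 7. No profitable deviation — NE.
(Bundled, Licensed, Sports): Service A can switch to News (15 → 18). Not NE.
(Bundled, Sports, Licensed): Service B can switch to Licensed (2 → 15). Not NE.
(The remaining 3 profiles each have a profitable deviation by the same check.)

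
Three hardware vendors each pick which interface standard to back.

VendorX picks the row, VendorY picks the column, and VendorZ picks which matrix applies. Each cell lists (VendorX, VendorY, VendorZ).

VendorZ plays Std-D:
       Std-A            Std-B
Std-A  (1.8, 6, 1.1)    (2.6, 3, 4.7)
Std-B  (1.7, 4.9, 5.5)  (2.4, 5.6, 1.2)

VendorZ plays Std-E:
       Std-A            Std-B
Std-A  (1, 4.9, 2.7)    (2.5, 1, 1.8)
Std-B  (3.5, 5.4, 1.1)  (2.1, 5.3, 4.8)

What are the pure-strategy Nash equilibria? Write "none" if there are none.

(Std-A, Std-A, Std-D): VendorZ can switch to Std-E (1.1 → 2.7). Not NE.
(Std-A, Std-A, Std-E): VendorX can switch to Std-B (1 → 3.5). Not NE.
(Std-A, Std-B, Std-D): VendorY can switch to Std-A (3 → 6). Not NE.
(Std-A, Std-B, Std-E): VendorY can switch to Std-A (1 → 4.9). Not NE.
(Std-B, Std-A, Std-D): VendorX can switch to Std-A (1.7 → 1.8). Not NE.
(Std-B, Std-A, Std-E): VendorZ can switch to Std-D (1.1 → 5.5). Not NE.
(Std-B, Std-B, Std-D): VendorX can switch to Std-A (2.4 → 2.6). Not NE.
(Std-B, Std-B, Std-E): VendorX can switch to Std-A (2.1 → 2.5). Not NE.

There is no pure-strategy Nash equilibrium.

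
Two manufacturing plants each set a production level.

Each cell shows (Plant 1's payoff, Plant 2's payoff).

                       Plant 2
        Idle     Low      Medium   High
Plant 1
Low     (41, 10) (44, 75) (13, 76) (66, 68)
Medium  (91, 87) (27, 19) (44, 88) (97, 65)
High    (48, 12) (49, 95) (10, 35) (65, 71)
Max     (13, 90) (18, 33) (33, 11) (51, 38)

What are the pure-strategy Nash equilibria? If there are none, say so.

Pure-strategy Nash equilibria: (Medium, Medium) and (High, Low)

Check each profile: it is a Nash equilibrium iff no player can strictly gain by switching unilaterally.
(Low, Idle): Plant 1 can switch to Medium (41 → 91). Not NE.
(Low, Low): Plant 1 can switch to High (44 → 49). Not NE.
(Low, Medium): Plant 1 can switch to Medium (13 → 44). Not NE.
(Low, High): Plant 1 can switch to Medium (66 → 97). Not NE.
(Medium, Idle): Plant 2 can switch to Medium (87 → 88). Not NE.
(Medium, Low): Plant 1 can switch to Low (27 → 44). Not NE.
(Medium, Medium): Plant 1 gets 44, best alternative 33; Plant 2 gets 88, best alternative 87. No profitable deviation — NE.
(Medium, High): Plant 2 can switch to Idle (65 → 87). Not NE.
(High, Idle): Plant 1 can switch to Medium (48 → 91). Not NE.
(High, Low): Plant 1 gets 49, best alternative 44; Plant 2 gets 95, best alternative 71. No profitable deviation — NE.
(The remaining 6 profiles each have a profitable deviation by the same check.)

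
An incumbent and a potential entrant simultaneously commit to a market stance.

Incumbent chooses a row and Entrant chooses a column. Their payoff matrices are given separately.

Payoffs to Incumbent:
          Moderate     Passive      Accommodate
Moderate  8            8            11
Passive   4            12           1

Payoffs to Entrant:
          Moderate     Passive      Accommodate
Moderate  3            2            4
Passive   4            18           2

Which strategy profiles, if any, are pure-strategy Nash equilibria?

(Moderate, Accommodate) and (Passive, Passive)

Incumbent against Moderate: payoffs 8, 4 → best response Moderate.
Incumbent against Passive: payoffs 8, 12 → best response Passive.
Incumbent against Accommodate: payoffs 11, 1 → best response Moderate.
Entrant against Moderate: payoffs 3, 2, 4 → best response Accommodate.
Entrant against Passive: payoffs 4, 18, 2 → best response Passive.
Mutual best responses: (Moderate, Accommodate); (Passive, Passive).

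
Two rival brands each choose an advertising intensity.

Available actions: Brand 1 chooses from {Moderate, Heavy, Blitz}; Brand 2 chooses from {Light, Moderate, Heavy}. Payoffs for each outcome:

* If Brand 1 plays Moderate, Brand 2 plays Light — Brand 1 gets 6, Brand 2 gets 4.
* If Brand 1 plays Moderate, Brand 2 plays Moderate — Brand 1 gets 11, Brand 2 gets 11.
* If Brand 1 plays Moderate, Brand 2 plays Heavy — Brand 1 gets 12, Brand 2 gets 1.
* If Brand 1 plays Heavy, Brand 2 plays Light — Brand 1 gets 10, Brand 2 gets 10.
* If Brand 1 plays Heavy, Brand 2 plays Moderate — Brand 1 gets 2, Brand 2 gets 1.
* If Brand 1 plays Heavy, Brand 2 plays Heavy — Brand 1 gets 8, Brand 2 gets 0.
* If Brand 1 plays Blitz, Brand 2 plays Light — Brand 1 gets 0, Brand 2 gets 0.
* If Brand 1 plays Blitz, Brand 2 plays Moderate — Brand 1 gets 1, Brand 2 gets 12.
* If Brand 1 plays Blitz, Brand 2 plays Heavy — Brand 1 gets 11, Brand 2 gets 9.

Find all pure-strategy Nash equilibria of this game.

(Moderate, Moderate), (Heavy, Light)

(Moderate, Light): Brand 1 can switch to Heavy (6 → 10). Not NE.
(Moderate, Moderate): Brand 1 gets 11, best alternative 2; Brand 2 gets 11, best alternative 4. No profitable deviation — NE.
(Moderate, Heavy): Brand 2 can switch to Light (1 → 4). Not NE.
(Heavy, Light): Brand 1 gets 10, best alternative 6; Brand 2 gets 10, best alternative 1. No profitable deviation — NE.
(Heavy, Moderate): Brand 1 can switch to Moderate (2 → 11). Not NE.
(Heavy, Heavy): Brand 1 can switch to Moderate (8 → 12). Not NE.
(Blitz, Light): Brand 1 can switch to Moderate (0 → 6). Not NE.
(Blitz, Moderate): Brand 1 can switch to Moderate (1 → 11). Not NE.
(Blitz, Heavy): Brand 1 can switch to Moderate (11 → 12). Not NE.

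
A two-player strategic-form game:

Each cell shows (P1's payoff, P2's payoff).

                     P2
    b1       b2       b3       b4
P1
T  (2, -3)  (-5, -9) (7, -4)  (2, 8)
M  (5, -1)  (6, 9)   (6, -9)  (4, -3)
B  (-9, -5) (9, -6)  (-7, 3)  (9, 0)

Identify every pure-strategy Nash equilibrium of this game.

For each strategy profile, look for a profitable unilateral deviation.
(T, b1): P1 can switch to M (2 → 5). Not NE.
(T, b2): P1 can switch to M (-5 → 6). Not NE.
(T, b3): P2 can switch to b1 (-4 → -3). Not NE.
(T, b4): P1 can switch to M (2 → 4). Not NE.
(M, b1): P2 can switch to b2 (-1 → 9). Not NE.
(M, b2): P1 can switch to B (6 → 9). Not NE.
(M, b3): P1 can switch to T (6 → 7). Not NE.
(M, b4): P1 can switch to B (4 → 9). Not NE.
(The remaining 4 profiles each have a profitable deviation by the same check.)

No pure-strategy Nash equilibrium.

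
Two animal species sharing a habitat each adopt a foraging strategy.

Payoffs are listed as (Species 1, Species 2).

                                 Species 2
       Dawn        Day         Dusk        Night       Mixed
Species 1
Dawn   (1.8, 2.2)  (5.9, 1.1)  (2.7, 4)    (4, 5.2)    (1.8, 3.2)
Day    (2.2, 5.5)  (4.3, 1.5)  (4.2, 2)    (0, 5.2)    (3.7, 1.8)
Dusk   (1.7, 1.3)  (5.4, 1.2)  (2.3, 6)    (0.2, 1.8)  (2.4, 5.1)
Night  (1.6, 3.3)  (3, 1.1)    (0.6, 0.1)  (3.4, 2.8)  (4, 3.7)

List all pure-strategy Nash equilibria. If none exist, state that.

The pure Nash equilibria are (Dawn, Night), (Day, Dawn), (Night, Mixed).

Check each profile: it is a Nash equilibrium iff no player can strictly gain by switching unilaterally.
(Dawn, Dawn): Species 1 can switch to Day (1.8 → 2.2). Not NE.
(Dawn, Day): Species 2 can switch to Dawn (1.1 → 2.2). Not NE.
(Dawn, Dusk): Species 1 can switch to Day (2.7 → 4.2). Not NE.
(Dawn, Night): Species 1 gets 4, best alternative 3.4; Species 2 gets 5.2, best alternative 4. No profitable deviation — NE.
(Dawn, Mixed): Species 1 can switch to Day (1.8 → 3.7). Not NE.
(Day, Dawn): Species 1 gets 2.2, best alternative 1.8; Species 2 gets 5.5, best alternative 5.2. No profitable deviation — NE.
(Day, Day): Species 1 can switch to Dawn (4.3 → 5.9). Not NE.
(Day, Dusk): Species 2 can switch to Dawn (2 → 5.5). Not NE.
(Day, Night): Species 1 can switch to Dawn (0 → 4). Not NE.
(Day, Mixed): Species 1 can switch to Night (3.7 → 4). Not NE.
(Dusk, Dawn): Species 1 can switch to Dawn (1.7 → 1.8). Not NE.
(Dusk, Day): Species 1 can switch to Dawn (5.4 → 5.9). Not NE.
(Night, Mixed): Species 1 gets 4, best alternative 3.7; Species 2 gets 3.7, best alternative 3.3. No profitable deviation — NE.
(The remaining 7 profiles each have a profitable deviation by the same check.)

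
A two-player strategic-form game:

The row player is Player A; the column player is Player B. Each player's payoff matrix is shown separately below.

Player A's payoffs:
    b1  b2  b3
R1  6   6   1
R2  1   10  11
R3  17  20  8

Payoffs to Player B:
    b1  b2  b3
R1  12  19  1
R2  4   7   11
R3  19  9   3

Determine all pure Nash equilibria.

The pure Nash equilibria are (R2, b3); (R3, b1).

Mark each player's best response to every combination of opponents' strategies; a profile where every player is best-responding is a pure Nash equilibrium.
Player A against b1: payoffs 6, 1, 17 → best response R3.
Player A against b2: payoffs 6, 10, 20 → best response R3.
Player A against b3: payoffs 1, 11, 8 → best response R2.
Player B against R1: payoffs 12, 19, 1 → best response b2.
Player B against R2: payoffs 4, 7, 11 → best response b3.
Player B against R3: payoffs 19, 9, 3 → best response b1.
Mutual best responses: (R2, b3); (R3, b1).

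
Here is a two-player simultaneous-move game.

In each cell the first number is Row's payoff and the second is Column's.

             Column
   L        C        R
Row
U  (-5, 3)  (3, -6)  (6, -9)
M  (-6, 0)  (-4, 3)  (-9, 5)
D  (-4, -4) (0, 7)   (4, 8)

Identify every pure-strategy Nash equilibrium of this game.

For each player, find the best response to each opponent profile; mutual best responses are the pure NE.
Row against L: payoffs -5, -6, -4 → best response D.
Row against C: payoffs 3, -4, 0 → best response U.
Row against R: payoffs 6, -9, 4 → best response U.
Column against U: payoffs 3, -6, -9 → best response L.
Column against M: payoffs 0, 3, 5 → best response R.
Column against D: payoffs -4, 7, 8 → best response R.
No profile is a mutual best response for all players.

none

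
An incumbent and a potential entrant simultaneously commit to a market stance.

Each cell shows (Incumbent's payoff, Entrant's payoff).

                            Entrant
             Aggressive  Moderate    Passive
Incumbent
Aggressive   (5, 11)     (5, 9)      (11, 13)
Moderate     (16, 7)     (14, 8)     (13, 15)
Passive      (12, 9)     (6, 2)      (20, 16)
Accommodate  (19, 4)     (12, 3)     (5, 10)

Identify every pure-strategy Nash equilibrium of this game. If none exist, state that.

Check each profile: it is a Nash equilibrium iff no player can strictly gain by switching unilaterally.
(Aggressive, Aggressive): Incumbent can switch to Moderate (5 → 16). Not NE.
(Aggressive, Moderate): Incumbent can switch to Moderate (5 → 14). Not NE.
(Aggressive, Passive): Incumbent can switch to Moderate (11 → 13). Not NE.
(Moderate, Aggressive): Incumbent can switch to Accommodate (16 → 19). Not NE.
(Moderate, Moderate): Entrant can switch to Passive (8 → 15). Not NE.
(Moderate, Passive): Incumbent can switch to Passive (13 → 20). Not NE.
(Passive, Aggressive): Incumbent can switch to Moderate (12 → 16). Not NE.
(Passive, Moderate): Incumbent can switch to Moderate (6 → 14). Not NE.
(Passive, Passive): Incumbent gets 20, best alternative 13; Entrant gets 16, best alternative 9. No profitable deviation — NE.
(The remaining 3 profiles each have a profitable deviation by the same check.)

(Passive, Passive)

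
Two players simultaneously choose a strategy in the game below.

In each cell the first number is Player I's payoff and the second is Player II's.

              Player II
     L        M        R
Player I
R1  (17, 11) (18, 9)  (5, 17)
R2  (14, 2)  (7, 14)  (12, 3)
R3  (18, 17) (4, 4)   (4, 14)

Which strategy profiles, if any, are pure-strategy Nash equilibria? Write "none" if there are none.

Check each profile: it is a Nash equilibrium iff no player can strictly gain by switching unilaterally.
(R1, L): Player I can switch to R3 (17 → 18). Not NE.
(R1, M): Player II can switch to L (9 → 11). Not NE.
(R1, R): Player I can switch to R2 (5 → 12). Not NE.
(R2, L): Player I can switch to R1 (14 → 17). Not NE.
(R2, M): Player I can switch to R1 (7 → 18). Not NE.
(R2, R): Player II can switch to M (3 → 14). Not NE.
(R3, L): Player I gets 18, best alternative 17; Player II gets 17, best alternative 14. No profitable deviation — NE.
(The remaining 2 profiles each have a profitable deviation by the same check.)

The unique pure-strategy Nash equilibrium is (R3, L).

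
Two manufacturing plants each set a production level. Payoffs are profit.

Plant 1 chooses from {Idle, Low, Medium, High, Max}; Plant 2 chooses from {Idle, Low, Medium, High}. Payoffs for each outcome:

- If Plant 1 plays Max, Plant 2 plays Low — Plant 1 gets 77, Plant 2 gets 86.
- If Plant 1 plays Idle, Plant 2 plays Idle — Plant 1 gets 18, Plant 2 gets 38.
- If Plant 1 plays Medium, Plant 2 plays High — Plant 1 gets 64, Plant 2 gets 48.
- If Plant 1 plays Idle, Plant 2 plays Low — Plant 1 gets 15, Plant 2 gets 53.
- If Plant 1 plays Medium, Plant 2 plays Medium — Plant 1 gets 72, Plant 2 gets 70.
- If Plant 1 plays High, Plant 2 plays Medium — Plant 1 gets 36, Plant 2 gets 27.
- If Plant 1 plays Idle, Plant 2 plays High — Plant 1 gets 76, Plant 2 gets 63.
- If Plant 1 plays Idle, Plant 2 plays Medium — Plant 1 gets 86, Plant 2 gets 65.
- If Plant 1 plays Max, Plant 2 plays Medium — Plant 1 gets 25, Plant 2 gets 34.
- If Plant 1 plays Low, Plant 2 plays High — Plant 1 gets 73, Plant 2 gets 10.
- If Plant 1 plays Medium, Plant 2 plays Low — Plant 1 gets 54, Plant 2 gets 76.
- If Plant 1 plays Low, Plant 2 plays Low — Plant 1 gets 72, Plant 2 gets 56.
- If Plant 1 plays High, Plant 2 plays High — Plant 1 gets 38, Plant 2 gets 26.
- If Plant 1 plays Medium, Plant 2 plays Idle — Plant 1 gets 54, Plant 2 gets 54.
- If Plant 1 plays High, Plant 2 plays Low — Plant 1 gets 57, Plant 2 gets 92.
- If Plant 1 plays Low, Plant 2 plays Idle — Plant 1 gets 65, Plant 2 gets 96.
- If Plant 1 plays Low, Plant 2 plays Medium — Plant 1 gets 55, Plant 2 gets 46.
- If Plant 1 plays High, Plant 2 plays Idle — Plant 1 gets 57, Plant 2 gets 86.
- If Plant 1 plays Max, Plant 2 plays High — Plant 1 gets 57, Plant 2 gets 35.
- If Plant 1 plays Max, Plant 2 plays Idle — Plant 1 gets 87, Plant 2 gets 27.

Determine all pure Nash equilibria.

The pure Nash equilibria are (Idle, Medium), (Max, Low).

Mark each player's best response to every combination of opponents' strategies; a profile where every player is best-responding is a pure Nash equilibrium.
Plant 1 against Idle: payoffs 18, 65, 54, 57, 87 → best response Max.
Plant 1 against Low: payoffs 15, 72, 54, 57, 77 → best response Max.
Plant 1 against Medium: payoffs 86, 55, 72, 36, 25 → best response Idle.
Plant 1 against High: payoffs 76, 73, 64, 38, 57 → best response Idle.
Plant 2 against Idle: payoffs 38, 53, 65, 63 → best response Medium.
Plant 2 against Low: payoffs 96, 56, 46, 10 → best response Idle.
Plant 2 against Medium: payoffs 54, 76, 70, 48 → best response Low.
Plant 2 against High: payoffs 86, 92, 27, 26 → best response Low.
Plant 2 against Max: payoffs 27, 86, 34, 35 → best response Low.
Mutual best responses: (Idle, Medium); (Max, Low).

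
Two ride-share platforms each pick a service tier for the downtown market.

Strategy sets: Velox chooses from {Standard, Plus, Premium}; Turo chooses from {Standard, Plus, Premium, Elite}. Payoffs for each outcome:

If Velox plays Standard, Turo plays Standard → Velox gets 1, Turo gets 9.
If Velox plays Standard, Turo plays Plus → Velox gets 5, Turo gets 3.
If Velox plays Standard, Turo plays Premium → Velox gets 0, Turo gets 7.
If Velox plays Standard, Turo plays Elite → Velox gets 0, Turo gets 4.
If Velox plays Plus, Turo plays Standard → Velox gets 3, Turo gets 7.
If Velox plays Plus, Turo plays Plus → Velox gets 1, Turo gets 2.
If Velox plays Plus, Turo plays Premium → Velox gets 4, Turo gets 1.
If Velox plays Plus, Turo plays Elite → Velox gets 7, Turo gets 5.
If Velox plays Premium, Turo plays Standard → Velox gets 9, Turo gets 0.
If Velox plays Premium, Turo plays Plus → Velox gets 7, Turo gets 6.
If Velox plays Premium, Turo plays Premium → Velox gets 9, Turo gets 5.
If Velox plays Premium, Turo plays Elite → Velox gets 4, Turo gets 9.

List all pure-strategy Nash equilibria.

No pure-strategy Nash equilibrium.

Velox against Standard: payoffs 1, 3, 9 → best response Premium.
Velox against Plus: payoffs 5, 1, 7 → best response Premium.
Velox against Premium: payoffs 0, 4, 9 → best response Premium.
Velox against Elite: payoffs 0, 7, 4 → best response Plus.
Turo against Standard: payoffs 9, 3, 7, 4 → best response Standard.
Turo against Plus: payoffs 7, 2, 1, 5 → best response Standard.
Turo against Premium: payoffs 0, 6, 5, 9 → best response Elite.
No profile is a mutual best response for all players.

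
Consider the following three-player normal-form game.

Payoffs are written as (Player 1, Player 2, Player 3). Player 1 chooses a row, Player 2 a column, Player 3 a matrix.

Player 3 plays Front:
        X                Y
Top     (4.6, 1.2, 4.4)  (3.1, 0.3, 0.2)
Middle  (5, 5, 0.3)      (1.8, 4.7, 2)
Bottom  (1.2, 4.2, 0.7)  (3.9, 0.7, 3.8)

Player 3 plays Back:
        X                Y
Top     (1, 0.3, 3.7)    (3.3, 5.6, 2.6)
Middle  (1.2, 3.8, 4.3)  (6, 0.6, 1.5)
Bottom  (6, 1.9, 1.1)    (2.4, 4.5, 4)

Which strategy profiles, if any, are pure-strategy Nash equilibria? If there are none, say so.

No pure-strategy Nash equilibrium.

Mark each player's best response to every combination of opponents' strategies; a profile where every player is best-responding is a pure Nash equilibrium.
Player 1 against (X, Front): payoffs 4.6, 5, 1.2 → best response Middle.
Player 1 against (X, Back): payoffs 1, 1.2, 6 → best response Bottom.
Player 1 against (Y, Front): payoffs 3.1, 1.8, 3.9 → best response Bottom.
Player 1 against (Y, Back): payoffs 3.3, 6, 2.4 → best response Middle.
Player 2 against (Top, Front): payoffs 1.2, 0.3 → best response X.
Player 2 against (Top, Back): payoffs 0.3, 5.6 → best response Y.
Player 2 against (Middle, Front): payoffs 5, 4.7 → best response X.
Player 2 against (Middle, Back): payoffs 3.8, 0.6 → best response X.
Player 2 against (Bottom, Front): payoffs 4.2, 0.7 → best response X.
Player 2 against (Bottom, Back): payoffs 1.9, 4.5 → best response Y.
Player 3 against (Top, X): payoffs 4.4, 3.7 → best response Front.
Player 3 against (Top, Y): payoffs 0.2, 2.6 → best response Back.
Player 3 against (Middle, X): payoffs 0.3, 4.3 → best response Back.
Player 3 against (Middle, Y): payoffs 2, 1.5 → best response Front.
Player 3 against (Bottom, X): payoffs 0.7, 1.1 → best response Back.
Player 3 against (Bottom, Y): payoffs 3.8, 4 → best response Back.
No profile is a mutual best response for all players.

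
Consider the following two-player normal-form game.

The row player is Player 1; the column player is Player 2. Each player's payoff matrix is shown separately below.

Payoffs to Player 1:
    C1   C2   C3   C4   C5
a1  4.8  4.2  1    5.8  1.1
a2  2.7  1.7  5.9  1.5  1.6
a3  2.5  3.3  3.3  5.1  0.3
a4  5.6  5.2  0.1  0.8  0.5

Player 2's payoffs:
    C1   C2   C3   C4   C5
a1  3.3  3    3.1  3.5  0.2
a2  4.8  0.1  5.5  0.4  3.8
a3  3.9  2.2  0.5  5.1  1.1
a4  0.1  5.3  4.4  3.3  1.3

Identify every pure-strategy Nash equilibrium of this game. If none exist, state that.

Pure-strategy Nash equilibria: (a1, C4); (a2, C3); (a4, C2)

Player 1 against C1: payoffs 4.8, 2.7, 2.5, 5.6 → best response a4.
Player 1 against C2: payoffs 4.2, 1.7, 3.3, 5.2 → best response a4.
Player 1 against C3: payoffs 1, 5.9, 3.3, 0.1 → best response a2.
Player 1 against C4: payoffs 5.8, 1.5, 5.1, 0.8 → best response a1.
Player 1 against C5: payoffs 1.1, 1.6, 0.3, 0.5 → best response a2.
Player 2 against a1: payoffs 3.3, 3, 3.1, 3.5, 0.2 → best response C4.
Player 2 against a2: payoffs 4.8, 0.1, 5.5, 0.4, 3.8 → best response C3.
Player 2 against a3: payoffs 3.9, 2.2, 0.5, 5.1, 1.1 → best response C4.
Player 2 against a4: payoffs 0.1, 5.3, 4.4, 3.3, 1.3 → best response C2.
Mutual best responses: (a1, C4); (a2, C3); (a4, C2).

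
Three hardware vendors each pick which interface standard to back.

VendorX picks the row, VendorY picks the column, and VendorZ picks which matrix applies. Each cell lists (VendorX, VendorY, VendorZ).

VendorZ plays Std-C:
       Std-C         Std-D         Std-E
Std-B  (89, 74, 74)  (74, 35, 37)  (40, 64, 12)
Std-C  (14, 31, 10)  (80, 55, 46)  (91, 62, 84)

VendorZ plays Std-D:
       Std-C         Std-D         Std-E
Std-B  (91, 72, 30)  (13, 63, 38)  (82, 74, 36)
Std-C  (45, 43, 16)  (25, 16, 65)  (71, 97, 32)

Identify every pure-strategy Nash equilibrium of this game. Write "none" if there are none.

(Std-B, Std-C, Std-C): VendorX gets 89, best alternative 14; VendorY gets 74, best alternative 64; VendorZ gets 74, best alternative 30. No profitable deviation — NE.
(Std-B, Std-C, Std-D): VendorY can switch to Std-E (72 → 74). Not NE.
(Std-B, Std-D, Std-C): VendorX can switch to Std-C (74 → 80). Not NE.
(Std-B, Std-D, Std-D): VendorX can switch to Std-C (13 → 25). Not NE.
(Std-B, Std-E, Std-C): VendorX can switch to Std-C (40 → 91). Not NE.
(Std-B, Std-E, Std-D): VendorX gets 82, best alternative 71; VendorY gets 74, best alternative 72; VendorZ gets 36, best alternative 12. No profitable deviation — NE.
(Std-C, Std-C, Std-C): VendorX can switch to Std-B (14 → 89). Not NE.
(Std-C, Std-C, Std-D): VendorX can switch to Std-B (45 → 91). Not NE.
(Std-C, Std-D, Std-C): VendorY can switch to Std-E (55 → 62). Not NE.
(Std-C, Std-D, Std-D): VendorY can switch to Std-C (16 → 43). Not NE.
(Std-C, Std-E, Std-C): VendorX gets 91, best alternative 40; VendorY gets 62, best alternative 55; VendorZ gets 84, best alternative 32. No profitable deviation — NE.
(The remaining 1 profile has a profitable deviation by the same check.)

(Std-B, Std-C, Std-C); (Std-B, Std-E, Std-D); (Std-C, Std-E, Std-C)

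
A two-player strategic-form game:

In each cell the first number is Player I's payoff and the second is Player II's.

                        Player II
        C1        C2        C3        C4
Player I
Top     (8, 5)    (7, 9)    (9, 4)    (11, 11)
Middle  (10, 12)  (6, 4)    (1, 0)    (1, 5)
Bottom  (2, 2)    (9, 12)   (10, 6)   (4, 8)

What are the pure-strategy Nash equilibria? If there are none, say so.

Pure-strategy Nash equilibria: (Top, C4), (Middle, C1), (Bottom, C2)

(Top, C1): Player I can switch to Middle (8 → 10). Not NE.
(Top, C2): Player I can switch to Bottom (7 → 9). Not NE.
(Top, C3): Player I can switch to Bottom (9 → 10). Not NE.
(Top, C4): Player I gets 11, best alternative 4; Player II gets 11, best alternative 9. No profitable deviation — NE.
(Middle, C1): Player I gets 10, best alternative 8; Player II gets 12, best alternative 5. No profitable deviation — NE.
(Middle, C2): Player I can switch to Top (6 → 7). Not NE.
(Middle, C3): Player I can switch to Top (1 → 9). Not NE.
(Middle, C4): Player I can switch to Top (1 → 11). Not NE.
(Bottom, C1): Player I can switch to Top (2 → 8). Not NE.
(Bottom, C2): Player I gets 9, best alternative 7; Player II gets 12, best alternative 8. No profitable deviation — NE.
(Bottom, C3): Player II can switch to C2 (6 → 12). Not NE.
(Bottom, C4): Player I can switch to Top (4 → 11). Not NE.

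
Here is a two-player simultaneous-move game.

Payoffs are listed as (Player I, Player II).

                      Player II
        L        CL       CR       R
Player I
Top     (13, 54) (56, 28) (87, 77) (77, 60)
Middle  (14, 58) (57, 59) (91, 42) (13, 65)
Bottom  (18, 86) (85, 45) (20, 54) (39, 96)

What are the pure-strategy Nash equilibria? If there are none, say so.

Player I against L: payoffs 13, 14, 18 → best response Bottom.
Player I against CL: payoffs 56, 57, 85 → best response Bottom.
Player I against CR: payoffs 87, 91, 20 → best response Middle.
Player I against R: payoffs 77, 13, 39 → best response Top.
Player II against Top: payoffs 54, 28, 77, 60 → best response CR.
Player II against Middle: payoffs 58, 59, 42, 65 → best response R.
Player II against Bottom: payoffs 86, 45, 54, 96 → best response R.
No profile is a mutual best response for all players.

none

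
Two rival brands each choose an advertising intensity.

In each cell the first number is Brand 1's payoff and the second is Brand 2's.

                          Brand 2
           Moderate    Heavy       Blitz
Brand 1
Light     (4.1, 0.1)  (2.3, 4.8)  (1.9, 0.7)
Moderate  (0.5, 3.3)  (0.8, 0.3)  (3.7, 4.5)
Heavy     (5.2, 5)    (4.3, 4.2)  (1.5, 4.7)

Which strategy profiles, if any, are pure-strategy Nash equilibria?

The pure Nash equilibria are (Moderate, Blitz), (Heavy, Moderate).

(Light, Moderate): Brand 1 can switch to Heavy (4.1 → 5.2). Not NE.
(Light, Heavy): Brand 1 can switch to Heavy (2.3 → 4.3). Not NE.
(Light, Blitz): Brand 1 can switch to Moderate (1.9 → 3.7). Not NE.
(Moderate, Moderate): Brand 1 can switch to Light (0.5 → 4.1). Not NE.
(Moderate, Heavy): Brand 1 can switch to Light (0.8 → 2.3). Not NE.
(Moderate, Blitz): Brand 1 gets 3.7, best alternative 1.9; Brand 2 gets 4.5, best alternative 3.3. No profitable deviation — NE.
(Heavy, Moderate): Brand 1 gets 5.2, best alternative 4.1; Brand 2 gets 5, best alternative 4.7. No profitable deviation — NE.
(Heavy, Heavy): Brand 2 can switch to Moderate (4.2 → 5). Not NE.
(Heavy, Blitz): Brand 1 can switch to Light (1.5 → 1.9). Not NE.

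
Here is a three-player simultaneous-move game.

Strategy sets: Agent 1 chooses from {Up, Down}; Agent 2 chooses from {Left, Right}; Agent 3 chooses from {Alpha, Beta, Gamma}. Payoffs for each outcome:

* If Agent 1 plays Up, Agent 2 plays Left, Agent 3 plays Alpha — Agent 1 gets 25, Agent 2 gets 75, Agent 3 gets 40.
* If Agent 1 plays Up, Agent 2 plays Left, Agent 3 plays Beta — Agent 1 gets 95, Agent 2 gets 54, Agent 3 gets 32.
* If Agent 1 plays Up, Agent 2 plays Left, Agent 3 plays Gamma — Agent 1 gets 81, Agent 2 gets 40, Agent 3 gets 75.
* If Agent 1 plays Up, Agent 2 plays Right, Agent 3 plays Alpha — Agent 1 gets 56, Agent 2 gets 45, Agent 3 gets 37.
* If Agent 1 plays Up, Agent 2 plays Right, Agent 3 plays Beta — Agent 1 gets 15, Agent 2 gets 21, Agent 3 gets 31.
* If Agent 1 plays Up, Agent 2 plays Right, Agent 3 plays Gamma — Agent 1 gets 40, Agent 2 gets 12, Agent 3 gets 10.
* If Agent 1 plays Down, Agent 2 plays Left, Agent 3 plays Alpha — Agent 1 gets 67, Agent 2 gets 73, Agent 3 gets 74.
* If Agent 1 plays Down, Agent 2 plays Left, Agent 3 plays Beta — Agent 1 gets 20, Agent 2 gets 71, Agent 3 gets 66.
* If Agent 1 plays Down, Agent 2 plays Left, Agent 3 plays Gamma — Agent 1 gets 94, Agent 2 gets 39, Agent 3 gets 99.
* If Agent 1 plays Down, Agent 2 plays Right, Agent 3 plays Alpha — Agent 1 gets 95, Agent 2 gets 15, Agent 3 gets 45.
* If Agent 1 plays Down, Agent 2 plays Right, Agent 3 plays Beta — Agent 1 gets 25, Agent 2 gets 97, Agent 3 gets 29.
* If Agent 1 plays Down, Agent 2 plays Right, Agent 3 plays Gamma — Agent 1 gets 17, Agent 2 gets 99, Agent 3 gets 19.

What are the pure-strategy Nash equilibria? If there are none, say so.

Agent 1 against (Left, Alpha): payoffs 25, 67 → best response Down.
Agent 1 against (Left, Beta): payoffs 95, 20 → best response Up.
Agent 1 against (Left, Gamma): payoffs 81, 94 → best response Down.
Agent 1 against (Right, Alpha): payoffs 56, 95 → best response Down.
Agent 1 against (Right, Beta): payoffs 15, 25 → best response Down.
Agent 1 against (Right, Gamma): payoffs 40, 17 → best response Up.
Agent 2 against (Up, Alpha): payoffs 75, 45 → best response Left.
Agent 2 against (Up, Beta): payoffs 54, 21 → best response Left.
Agent 2 against (Up, Gamma): payoffs 40, 12 → best response Left.
Agent 2 against (Down, Alpha): payoffs 73, 15 → best response Left.
Agent 2 against (Down, Beta): payoffs 71, 97 → best response Right.
Agent 2 against (Down, Gamma): payoffs 39, 99 → best response Right.
Agent 3 against (Up, Left): payoffs 40, 32, 75 → best response Gamma.
Agent 3 against (Up, Right): payoffs 37, 31, 10 → best response Alpha.
Agent 3 against (Down, Left): payoffs 74, 66, 99 → best response Gamma.
Agent 3 against (Down, Right): payoffs 45, 29, 19 → best response Alpha.
No profile is a mutual best response for all players.

This game has no pure Nash equilibrium.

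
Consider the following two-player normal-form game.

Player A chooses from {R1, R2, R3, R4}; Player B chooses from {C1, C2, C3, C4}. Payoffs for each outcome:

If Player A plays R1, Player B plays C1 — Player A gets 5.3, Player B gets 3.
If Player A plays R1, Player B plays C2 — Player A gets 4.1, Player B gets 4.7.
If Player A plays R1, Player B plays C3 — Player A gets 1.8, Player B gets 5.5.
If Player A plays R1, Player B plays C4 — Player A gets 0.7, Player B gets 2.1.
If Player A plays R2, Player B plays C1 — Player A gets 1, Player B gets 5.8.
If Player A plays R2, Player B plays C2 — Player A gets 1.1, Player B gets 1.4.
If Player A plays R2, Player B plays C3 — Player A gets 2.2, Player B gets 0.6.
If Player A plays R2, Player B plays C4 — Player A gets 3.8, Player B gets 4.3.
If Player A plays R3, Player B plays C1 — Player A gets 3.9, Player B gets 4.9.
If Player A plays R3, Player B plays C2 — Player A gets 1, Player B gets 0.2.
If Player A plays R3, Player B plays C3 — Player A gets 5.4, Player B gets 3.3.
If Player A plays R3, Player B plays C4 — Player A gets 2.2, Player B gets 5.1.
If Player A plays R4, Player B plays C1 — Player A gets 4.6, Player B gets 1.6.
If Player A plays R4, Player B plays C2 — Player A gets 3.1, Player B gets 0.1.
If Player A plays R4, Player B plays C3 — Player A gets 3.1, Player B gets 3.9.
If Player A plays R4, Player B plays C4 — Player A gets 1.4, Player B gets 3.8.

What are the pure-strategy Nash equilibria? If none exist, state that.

Check each profile: it is a Nash equilibrium iff no player can strictly gain by switching unilaterally.
(R1, C1): Player B can switch to C2 (3 → 4.7). Not NE.
(R1, C2): Player B can switch to C3 (4.7 → 5.5). Not NE.
(R1, C3): Player A can switch to R2 (1.8 → 2.2). Not NE.
(R1, C4): Player A can switch to R2 (0.7 → 3.8). Not NE.
(R2, C1): Player A can switch to R1 (1 → 5.3). Not NE.
(R2, C2): Player A can switch to R1 (1.1 → 4.1). Not NE.
(The remaining 10 profiles each have a profitable deviation by the same check.)

There is no pure-strategy Nash equilibrium.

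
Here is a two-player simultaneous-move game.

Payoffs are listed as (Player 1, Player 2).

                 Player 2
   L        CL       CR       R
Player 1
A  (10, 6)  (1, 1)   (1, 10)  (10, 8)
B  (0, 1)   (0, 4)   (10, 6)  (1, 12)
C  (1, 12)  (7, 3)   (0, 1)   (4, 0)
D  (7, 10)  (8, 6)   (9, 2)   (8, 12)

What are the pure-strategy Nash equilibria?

No pure-strategy Nash equilibrium.

Player 1 against L: payoffs 10, 0, 1, 7 → best response A.
Player 1 against CL: payoffs 1, 0, 7, 8 → best response D.
Player 1 against CR: payoffs 1, 10, 0, 9 → best response B.
Player 1 against R: payoffs 10, 1, 4, 8 → best response A.
Player 2 against A: payoffs 6, 1, 10, 8 → best response CR.
Player 2 against B: payoffs 1, 4, 6, 12 → best response R.
Player 2 against C: payoffs 12, 3, 1, 0 → best response L.
Player 2 against D: payoffs 10, 6, 2, 12 → best response R.
No profile is a mutual best response for all players.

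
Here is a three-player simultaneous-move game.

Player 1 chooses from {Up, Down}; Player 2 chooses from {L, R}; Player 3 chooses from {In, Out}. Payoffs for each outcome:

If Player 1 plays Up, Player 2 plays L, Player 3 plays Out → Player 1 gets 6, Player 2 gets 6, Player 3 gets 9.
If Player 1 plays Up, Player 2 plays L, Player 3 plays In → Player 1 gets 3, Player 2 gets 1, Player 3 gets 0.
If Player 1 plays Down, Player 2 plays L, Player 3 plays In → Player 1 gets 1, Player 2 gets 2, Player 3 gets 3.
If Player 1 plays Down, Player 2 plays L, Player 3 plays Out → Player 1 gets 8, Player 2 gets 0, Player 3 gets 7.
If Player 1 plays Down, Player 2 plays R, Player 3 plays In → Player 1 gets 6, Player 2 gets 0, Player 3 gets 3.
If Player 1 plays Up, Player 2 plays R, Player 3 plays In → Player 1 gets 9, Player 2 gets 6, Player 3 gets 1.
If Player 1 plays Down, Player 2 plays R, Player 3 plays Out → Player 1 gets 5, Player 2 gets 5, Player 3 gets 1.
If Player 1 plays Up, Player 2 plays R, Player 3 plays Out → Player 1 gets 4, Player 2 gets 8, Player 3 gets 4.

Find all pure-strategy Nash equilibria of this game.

No pure-strategy Nash equilibrium.

(Up, L, In): Player 2 can switch to R (1 → 6). Not NE.
(Up, L, Out): Player 1 can switch to Down (6 → 8). Not NE.
(Up, R, In): Player 3 can switch to Out (1 → 4). Not NE.
(Up, R, Out): Player 1 can switch to Down (4 → 5). Not NE.
(Down, L, In): Player 1 can switch to Up (1 → 3). Not NE.
(Down, L, Out): Player 2 can switch to R (0 → 5). Not NE.
(Down, R, In): Player 1 can switch to Up (6 → 9). Not NE.
(Down, R, Out): Player 3 can switch to In (1 → 3). Not NE.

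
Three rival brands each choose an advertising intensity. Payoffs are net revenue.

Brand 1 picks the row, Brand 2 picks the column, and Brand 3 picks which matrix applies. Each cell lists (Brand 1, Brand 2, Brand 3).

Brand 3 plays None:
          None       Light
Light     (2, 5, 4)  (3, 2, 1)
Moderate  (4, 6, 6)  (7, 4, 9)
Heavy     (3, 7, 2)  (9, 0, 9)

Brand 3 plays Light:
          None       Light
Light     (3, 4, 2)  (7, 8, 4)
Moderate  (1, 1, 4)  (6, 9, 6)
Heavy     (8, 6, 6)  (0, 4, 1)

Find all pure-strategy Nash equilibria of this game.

Mark each player's best response to every combination of opponents' strategies; a profile where every player is best-responding is a pure Nash equilibrium.
Brand 1 against (None, None): payoffs 2, 4, 3 → best response Moderate.
Brand 1 against (None, Light): payoffs 3, 1, 8 → best response Heavy.
Brand 1 against (Light, None): payoffs 3, 7, 9 → best response Heavy.
Brand 1 against (Light, Light): payoffs 7, 6, 0 → best response Light.
Brand 2 against (Light, None): payoffs 5, 2 → best response None.
Brand 2 against (Light, Light): payoffs 4, 8 → best response Light.
Brand 2 against (Moderate, None): payoffs 6, 4 → best response None.
Brand 2 against (Moderate, Light): payoffs 1, 9 → best response Light.
Brand 2 against (Heavy, None): payoffs 7, 0 → best response None.
Brand 2 against (Heavy, Light): payoffs 6, 4 → best response None.
Brand 3 against (Light, None): payoffs 4, 2 → best response None.
Brand 3 against (Light, Light): payoffs 1, 4 → best response Light.
Brand 3 against (Moderate, None): payoffs 6, 4 → best response None.
Brand 3 against (Moderate, Light): payoffs 9, 6 → best response None.
Brand 3 against (Heavy, None): payoffs 2, 6 → best response Light.
Brand 3 against (Heavy, Light): payoffs 9, 1 → best response None.
Mutual best responses: (Light, Light, Light); (Moderate, None, None); (Heavy, None, Light).

The pure Nash equilibria are (Light, Light, Light); (Moderate, None, None); (Heavy, None, Light).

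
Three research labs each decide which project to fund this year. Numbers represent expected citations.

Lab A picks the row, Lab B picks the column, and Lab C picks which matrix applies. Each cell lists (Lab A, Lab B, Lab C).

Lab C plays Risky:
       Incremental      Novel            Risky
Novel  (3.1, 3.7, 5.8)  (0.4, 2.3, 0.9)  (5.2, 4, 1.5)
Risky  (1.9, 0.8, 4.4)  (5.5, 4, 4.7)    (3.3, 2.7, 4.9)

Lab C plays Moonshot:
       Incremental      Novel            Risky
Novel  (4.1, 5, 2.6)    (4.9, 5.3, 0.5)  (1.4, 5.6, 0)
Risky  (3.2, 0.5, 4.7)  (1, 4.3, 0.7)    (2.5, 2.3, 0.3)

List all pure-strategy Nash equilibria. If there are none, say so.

Pure-strategy Nash equilibria: (Novel, Risky, Risky), (Risky, Novel, Risky)

Lab A against (Incremental, Risky): payoffs 3.1, 1.9 → best response Novel.
Lab A against (Incremental, Moonshot): payoffs 4.1, 3.2 → best response Novel.
Lab A against (Novel, Risky): payoffs 0.4, 5.5 → best response Risky.
Lab A against (Novel, Moonshot): payoffs 4.9, 1 → best response Novel.
Lab A against (Risky, Risky): payoffs 5.2, 3.3 → best response Novel.
Lab A against (Risky, Moonshot): payoffs 1.4, 2.5 → best response Risky.
Lab B against (Novel, Risky): payoffs 3.7, 2.3, 4 → best response Risky.
Lab B against (Novel, Moonshot): payoffs 5, 5.3, 5.6 → best response Risky.
Lab B against (Risky, Risky): payoffs 0.8, 4, 2.7 → best response Novel.
Lab B against (Risky, Moonshot): payoffs 0.5, 4.3, 2.3 → best response Novel.
Lab C against (Novel, Incremental): payoffs 5.8, 2.6 → best response Risky.
Lab C against (Novel, Novel): payoffs 0.9, 0.5 → best response Risky.
Lab C against (Novel, Risky): payoffs 1.5, 0 → best response Risky.
Lab C against (Risky, Incremental): payoffs 4.4, 4.7 → best response Moonshot.
Lab C against (Risky, Novel): payoffs 4.7, 0.7 → best response Risky.
Lab C against (Risky, Risky): payoffs 4.9, 0.3 → best response Risky.
Mutual best responses: (Novel, Risky, Risky); (Risky, Novel, Risky).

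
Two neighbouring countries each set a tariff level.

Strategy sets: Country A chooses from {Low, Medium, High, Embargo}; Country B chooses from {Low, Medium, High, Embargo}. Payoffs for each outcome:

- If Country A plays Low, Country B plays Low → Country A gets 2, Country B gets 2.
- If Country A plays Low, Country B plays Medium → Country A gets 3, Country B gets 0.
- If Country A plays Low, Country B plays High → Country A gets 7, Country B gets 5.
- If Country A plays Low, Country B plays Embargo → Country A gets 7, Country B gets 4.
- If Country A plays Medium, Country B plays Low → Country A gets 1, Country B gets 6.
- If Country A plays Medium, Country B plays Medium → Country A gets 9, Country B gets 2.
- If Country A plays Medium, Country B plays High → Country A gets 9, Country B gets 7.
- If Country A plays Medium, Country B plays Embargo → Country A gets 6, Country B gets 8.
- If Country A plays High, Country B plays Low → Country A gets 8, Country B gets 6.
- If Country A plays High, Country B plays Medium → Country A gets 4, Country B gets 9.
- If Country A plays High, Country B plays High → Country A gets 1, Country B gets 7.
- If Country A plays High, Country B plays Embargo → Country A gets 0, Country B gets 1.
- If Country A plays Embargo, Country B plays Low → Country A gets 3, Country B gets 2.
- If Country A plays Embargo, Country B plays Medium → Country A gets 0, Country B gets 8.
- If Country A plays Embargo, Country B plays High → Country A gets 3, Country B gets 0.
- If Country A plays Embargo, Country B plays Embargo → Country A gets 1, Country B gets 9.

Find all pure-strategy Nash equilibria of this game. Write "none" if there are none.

none

(Low, Low): Country A can switch to High (2 → 8). Not NE.
(Low, Medium): Country A can switch to Medium (3 → 9). Not NE.
(Low, High): Country A can switch to Medium (7 → 9). Not NE.
(Low, Embargo): Country B can switch to High (4 → 5). Not NE.
(Medium, Low): Country A can switch to Low (1 → 2). Not NE.
(Medium, Medium): Country B can switch to Low (2 → 6). Not NE.
(Medium, High): Country B can switch to Embargo (7 → 8). Not NE.
(Medium, Embargo): Country A can switch to Low (6 → 7). Not NE.
(High, Low): Country B can switch to Medium (6 → 9). Not NE.
(High, Medium): Country A can switch to Medium (4 → 9). Not NE.
(The remaining 6 profiles each have a profitable deviation by the same check.)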